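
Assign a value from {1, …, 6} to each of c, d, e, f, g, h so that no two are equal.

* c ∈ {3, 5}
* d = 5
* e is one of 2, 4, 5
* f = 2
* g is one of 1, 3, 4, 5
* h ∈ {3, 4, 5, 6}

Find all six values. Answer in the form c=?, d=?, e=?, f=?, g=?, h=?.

d has just one choice, so d = 5. Remove 5 from c, e, g, h.
That leaves f = 2. Remove 2 from e.
That leaves c = 3. Eliminate 3 elsewhere: g, h.
That leaves e = 4. Remove 4 from g, h.
g's domain is down to {1}, so g = 1.
h's domain is down to {6}, so h = 6.

c=3, d=5, e=4, f=2, g=1, h=6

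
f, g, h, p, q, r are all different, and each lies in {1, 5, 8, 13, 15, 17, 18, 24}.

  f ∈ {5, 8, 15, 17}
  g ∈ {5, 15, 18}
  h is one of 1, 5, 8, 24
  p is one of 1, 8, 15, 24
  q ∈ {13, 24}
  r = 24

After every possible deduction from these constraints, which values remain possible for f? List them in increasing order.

r has just one choice, so r = 24. Strike 24 from h, p, q.
q's domain is down to {13}, so q = 13.
No further eliminations apply; f can still be any of 5, 8, 15, 17.

5, 8, 15, 17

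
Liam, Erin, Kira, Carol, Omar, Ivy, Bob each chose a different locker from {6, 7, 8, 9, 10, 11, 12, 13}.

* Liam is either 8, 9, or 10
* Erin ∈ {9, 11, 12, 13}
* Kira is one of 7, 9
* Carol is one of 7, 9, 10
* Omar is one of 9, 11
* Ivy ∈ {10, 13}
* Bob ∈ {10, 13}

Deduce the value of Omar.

11

Among the 7 variables, 8 fits only Liam (and all 7 values in {7, 8, 9, 10, 11, 12, 13} must be used), so Liam = 8.
Among the 6 still-open variables, 12 fits only Erin (and all 6 values in {7, 9, 10, 11, 12, 13} must be used), so Erin = 12.
The 5 still-open variables together cover exactly {7, 9, 10, 11, 13} — 5 values for 5 variables — and 11 appears only in Omar's list, so Omar = 11.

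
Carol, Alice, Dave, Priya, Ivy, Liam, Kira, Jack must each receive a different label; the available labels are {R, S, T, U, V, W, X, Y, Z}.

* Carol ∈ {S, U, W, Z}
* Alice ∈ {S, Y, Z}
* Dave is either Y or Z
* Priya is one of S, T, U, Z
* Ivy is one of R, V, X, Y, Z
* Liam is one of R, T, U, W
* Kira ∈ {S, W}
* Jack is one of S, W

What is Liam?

Kira and Jack share exactly the 2 values {S, W}; by pigeonhole those values go to them, so strike S, W from Carol, Alice, Priya, Liam.
Alice and Dave between them cover only {Y, Z} — a naked pair. Remove those values from Carol, Priya, Ivy.
That leaves Carol = U. So Priya, Liam can't be U.
That leaves Priya = T. Strike T from Liam.
So Liam = R.

R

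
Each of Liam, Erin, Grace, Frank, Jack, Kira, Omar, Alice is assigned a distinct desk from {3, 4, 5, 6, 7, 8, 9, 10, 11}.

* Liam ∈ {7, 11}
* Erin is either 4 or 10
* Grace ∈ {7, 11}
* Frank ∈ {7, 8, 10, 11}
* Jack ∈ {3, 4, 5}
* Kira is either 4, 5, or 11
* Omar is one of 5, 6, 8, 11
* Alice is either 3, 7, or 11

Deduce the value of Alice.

3

The 8 variables draw from only 8 values {3, 4, 5, 6, 7, 8, 10, 11}, so each is used; only Omar can be 6, hence Omar = 6.
The 7 still-open variables together cover exactly {3, 4, 5, 7, 8, 10, 11} — 7 values for 7 variables — and 8 appears only in Frank's list, so Frank = 8.
The 6 still-open variables draw from only 6 values {3, 4, 5, 7, 10, 11}, so each is used; only Erin can be 10, hence Erin = 10.
Liam and Grace between them cover only {7, 11} — a naked pair. Remove those values from Kira, Alice.
So Alice = 3.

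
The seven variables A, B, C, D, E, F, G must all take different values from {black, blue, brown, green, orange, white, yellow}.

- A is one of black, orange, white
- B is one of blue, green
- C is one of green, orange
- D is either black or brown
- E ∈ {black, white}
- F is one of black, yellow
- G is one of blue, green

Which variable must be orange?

Among the 7 variables, brown fits only D (and all 7 values in {black, blue, brown, green, orange, white, yellow} must be used), so D = brown.
The 6 still-open variables together cover exactly {black, blue, green, orange, white, yellow} — 6 values for 6 variables — and yellow appears only in F's list, so F = yellow.
The 2 variables B and G are confined to {blue, green}, which locks those values in; drop them from C.
So orange goes to C.

C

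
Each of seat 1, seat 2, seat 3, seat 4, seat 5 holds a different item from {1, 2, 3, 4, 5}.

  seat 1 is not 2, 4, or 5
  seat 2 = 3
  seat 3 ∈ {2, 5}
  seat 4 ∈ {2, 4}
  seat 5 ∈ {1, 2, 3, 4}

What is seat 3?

seat 2 has just one choice, so seat 2 = 3. So seat 1, seat 5 can't be 3.
seat 1's domain is down to {1}, so seat 1 = 1. Remove 1 from seat 5.
Among the 3 still-open variables, 5 fits only seat 3 (and all 3 values in {2, 4, 5} must be used), so seat 3 = 5.

5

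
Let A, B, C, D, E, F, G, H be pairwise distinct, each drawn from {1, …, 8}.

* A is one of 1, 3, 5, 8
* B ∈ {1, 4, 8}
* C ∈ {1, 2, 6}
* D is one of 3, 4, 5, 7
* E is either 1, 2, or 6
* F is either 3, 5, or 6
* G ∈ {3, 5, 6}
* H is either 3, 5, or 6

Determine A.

The 8 variables draw from only 8 values {1, 2, 3, 4, 5, 6, 7, 8}, so each is used; only D can be 7, hence D = 7.
The 7 still-open variables draw from only 7 values {1, 2, 3, 4, 5, 6, 8}, so each is used; only B can be 4, hence B = 4.
Among the 6 still-open variables, 8 fits only A (and all 6 values in {1, 2, 3, 5, 6, 8} must be used), so A = 8.

8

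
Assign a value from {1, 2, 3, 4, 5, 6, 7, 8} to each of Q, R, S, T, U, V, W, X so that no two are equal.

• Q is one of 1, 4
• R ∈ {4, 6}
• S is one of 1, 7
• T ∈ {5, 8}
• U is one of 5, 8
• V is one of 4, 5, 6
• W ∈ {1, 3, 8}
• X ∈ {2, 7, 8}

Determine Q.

Among the 8 variables, 2 fits only X (and all 8 values in {1, 2, 3, 4, 5, 6, 7, 8} must be used), so X = 2.
The 7 still-open variables draw from only 7 values {1, 3, 4, 5, 6, 7, 8}, so each is used; only W can be 3, hence W = 3.
The 6 still-open variables together cover exactly {1, 4, 5, 6, 7, 8} — 6 values for 6 variables — and 7 appears only in S's list, so S = 7.
The 5 still-open variables together cover exactly {1, 4, 5, 6, 8} — 5 values for 5 variables — and 1 appears only in Q's list, so Q = 1.

1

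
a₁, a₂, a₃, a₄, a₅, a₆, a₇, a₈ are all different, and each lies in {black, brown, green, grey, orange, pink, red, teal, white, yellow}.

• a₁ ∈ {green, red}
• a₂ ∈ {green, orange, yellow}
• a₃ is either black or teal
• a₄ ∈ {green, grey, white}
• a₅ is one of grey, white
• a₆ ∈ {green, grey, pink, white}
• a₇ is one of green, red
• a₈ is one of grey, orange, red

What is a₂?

The 2 variables a₁ and a₇ are confined to {green, red}, which locks those values in; drop them from a₂, a₄, a₆, a₈.
a₄ and a₅ between them cover only {grey, white} — a naked pair. Remove those values from a₆, a₈.
That leaves a₆ = pink.
a₈'s domain is down to {orange}, so a₈ = orange. So a₂ can't be orange.
So a₂ = yellow.

yellow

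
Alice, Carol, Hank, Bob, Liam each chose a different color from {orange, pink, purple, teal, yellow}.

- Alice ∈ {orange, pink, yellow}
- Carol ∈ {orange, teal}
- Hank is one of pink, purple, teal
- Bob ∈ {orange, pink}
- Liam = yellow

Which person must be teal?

Liam's domain is down to {yellow}, so Liam = yellow. Strike yellow from Alice.
The 4 still-open variables together cover exactly {orange, pink, purple, teal} — 4 values for 4 variables — and purple appears only in Hank's list, so Hank = purple.
Among the 3 still-open variables, teal fits only Carol (and all 3 values in {orange, pink, teal} must be used), so Carol = teal.

Carol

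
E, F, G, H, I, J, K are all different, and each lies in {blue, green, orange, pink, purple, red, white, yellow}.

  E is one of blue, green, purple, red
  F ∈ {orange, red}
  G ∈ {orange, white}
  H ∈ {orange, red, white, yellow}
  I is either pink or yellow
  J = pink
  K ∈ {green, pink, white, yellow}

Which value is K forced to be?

green

J's domain is down to {pink}, so J = pink. Strike pink from I, K.
I has just one choice, so I = yellow. Strike yellow from H, K.
The 3 variables F, G, H are confined to {orange, red, white}, which locks those values in; drop them from E, K.
So K = green.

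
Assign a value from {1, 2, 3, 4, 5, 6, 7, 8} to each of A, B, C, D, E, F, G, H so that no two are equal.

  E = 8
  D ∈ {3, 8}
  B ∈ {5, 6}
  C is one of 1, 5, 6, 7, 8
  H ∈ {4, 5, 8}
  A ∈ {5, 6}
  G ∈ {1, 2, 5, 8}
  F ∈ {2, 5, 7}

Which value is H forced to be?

E has just one choice, so E = 8. Remove 8 from C, D, G, H.
D must be 3 (only option left).
The 6 still-open variables together cover exactly {1, 2, 4, 5, 6, 7} — 6 values for 6 variables — and 4 appears only in H's list, so H = 4.

4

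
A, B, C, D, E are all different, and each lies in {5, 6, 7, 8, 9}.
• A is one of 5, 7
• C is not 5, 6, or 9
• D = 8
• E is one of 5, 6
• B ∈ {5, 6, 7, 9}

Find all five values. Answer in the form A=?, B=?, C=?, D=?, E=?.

D's domain is down to {8}, so D = 8. So C can't be 8.
That leaves C = 7. So A, B can't be 7.
A's domain is down to {5}, so A = 5. Eliminate 5 elsewhere: B, E.
E has just one choice, so E = 6. So B can't be 6.
B must be 9 (only option left).

A=5, B=9, C=7, D=8, E=6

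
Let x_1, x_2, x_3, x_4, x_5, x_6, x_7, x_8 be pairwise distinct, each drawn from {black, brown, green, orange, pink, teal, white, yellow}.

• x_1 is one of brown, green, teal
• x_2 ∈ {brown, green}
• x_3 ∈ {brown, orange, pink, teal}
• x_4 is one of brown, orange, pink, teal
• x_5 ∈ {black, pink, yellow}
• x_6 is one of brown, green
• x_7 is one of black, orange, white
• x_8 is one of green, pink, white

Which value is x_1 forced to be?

The 8 variables together cover exactly {black, brown, green, orange, pink, teal, white, yellow} — 8 values for 8 variables — and yellow appears only in x_5's list, so x_5 = yellow.
The 7 still-open variables together cover exactly {black, brown, green, orange, pink, teal, white} — 7 values for 7 variables — and black appears only in x_7's list, so x_7 = black.
Among the 6 still-open variables, white fits only x_8 (and all 6 values in {brown, green, orange, pink, teal, white} must be used), so x_8 = white.
x_2 and x_6 between them cover only {brown, green} — a naked pair. Remove those values from x_1, x_3, x_4.
So x_1 = teal.

teal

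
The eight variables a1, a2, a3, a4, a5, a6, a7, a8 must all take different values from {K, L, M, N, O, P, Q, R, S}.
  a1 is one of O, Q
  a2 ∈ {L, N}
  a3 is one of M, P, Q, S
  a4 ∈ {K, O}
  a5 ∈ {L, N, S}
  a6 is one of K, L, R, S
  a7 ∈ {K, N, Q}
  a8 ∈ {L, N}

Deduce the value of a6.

a2 and a8 between them cover only {L, N} — a naked pair. Remove those values from a5, a6, a7.
a5 has just one choice, so a5 = S. Eliminate S elsewhere: a3, a6.
a1, a4, a7 between them cover only {K, O, Q} — a naked triple. Remove those values from a3, a6.
So a6 = R.

R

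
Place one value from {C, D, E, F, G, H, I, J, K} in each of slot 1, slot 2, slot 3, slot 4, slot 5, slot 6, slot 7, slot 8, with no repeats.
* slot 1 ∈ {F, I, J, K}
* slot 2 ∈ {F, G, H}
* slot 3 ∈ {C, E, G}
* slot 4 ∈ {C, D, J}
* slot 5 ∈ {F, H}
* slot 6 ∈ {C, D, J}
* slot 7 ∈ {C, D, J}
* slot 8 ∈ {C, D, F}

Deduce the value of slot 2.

G

slot 4, slot 6, slot 7 share exactly the 3 values {C, D, J}; by pigeonhole those values go to them, so strike C, D, J from slot 1, slot 3, slot 8.
slot 8 must be F (only option left). Strike F from slot 1, slot 2, slot 5.
slot 5's domain is down to {H}, so slot 5 = H. Eliminate H elsewhere: slot 2.
So slot 2 = G.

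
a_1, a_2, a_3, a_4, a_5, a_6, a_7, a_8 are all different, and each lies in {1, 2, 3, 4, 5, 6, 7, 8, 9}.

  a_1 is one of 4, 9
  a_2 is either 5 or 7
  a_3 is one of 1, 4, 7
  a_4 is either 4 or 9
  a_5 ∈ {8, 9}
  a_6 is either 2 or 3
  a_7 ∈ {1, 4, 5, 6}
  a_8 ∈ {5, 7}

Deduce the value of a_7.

6

a_1 and a_4 share exactly the 2 values {4, 9}; by pigeonhole those values go to them, so strike 4, 9 from a_3, a_5, a_7.
That leaves a_5 = 8.
The 2 variables a_2 and a_8 are confined to {5, 7}, which locks those values in; drop them from a_3, a_7.
a_3's domain is down to {1}, so a_3 = 1. So a_7 can't be 1.
So a_7 = 6.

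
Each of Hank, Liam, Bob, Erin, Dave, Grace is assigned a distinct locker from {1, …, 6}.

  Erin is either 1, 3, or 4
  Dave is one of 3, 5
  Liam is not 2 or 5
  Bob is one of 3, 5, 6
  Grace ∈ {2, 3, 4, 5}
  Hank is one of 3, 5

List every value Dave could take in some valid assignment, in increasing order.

3, 5

The 6 variables draw from only 6 values {1, 2, 3, 4, 5, 6}, so each is used; only Grace can be 2, hence Grace = 2.
Hank and Dave share exactly the 2 values {3, 5}; by pigeonhole those values go to them, so strike 3, 5 from Liam, Bob, Erin.
Bob's domain is down to {6}, so Bob = 6. Strike 6 from Liam.
No further eliminations apply; Dave can still be any of 3, 5.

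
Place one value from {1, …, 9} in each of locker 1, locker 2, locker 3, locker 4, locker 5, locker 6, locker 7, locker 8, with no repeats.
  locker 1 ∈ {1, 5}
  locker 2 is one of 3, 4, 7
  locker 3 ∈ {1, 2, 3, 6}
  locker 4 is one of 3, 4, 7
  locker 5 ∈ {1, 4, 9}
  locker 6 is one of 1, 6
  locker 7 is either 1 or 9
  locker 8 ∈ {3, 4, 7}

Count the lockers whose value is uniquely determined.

Among the 8 variables, 2 fits only locker 3 (and all 8 values in {1, 2, 3, 4, 5, 6, 7, 9} must be used), so locker 3 = 2.
The 7 still-open variables together cover exactly {1, 3, 4, 5, 6, 7, 9} — 7 values for 7 variables — and 5 appears only in locker 1's list, so locker 1 = 5.
The 6 still-open variables draw from only 6 values {1, 3, 4, 6, 7, 9}, so each is used; only locker 6 can be 6, hence locker 6 = 6.
locker 2, locker 4, locker 8 share exactly the 3 values {3, 4, 7}; by pigeonhole those values go to them, so strike 3, 4, 7 from locker 5.
Determined: locker 1=5, locker 3=2, locker 6=6. The other lockers each still have more than one consistent value. That makes 3.

3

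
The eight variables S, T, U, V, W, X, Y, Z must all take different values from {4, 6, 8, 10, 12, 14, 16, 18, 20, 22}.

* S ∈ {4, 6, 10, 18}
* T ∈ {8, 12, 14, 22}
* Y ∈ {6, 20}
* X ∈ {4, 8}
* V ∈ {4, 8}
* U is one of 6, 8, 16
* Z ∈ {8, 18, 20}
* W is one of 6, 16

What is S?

10

V and X between them cover only {4, 8} — a naked pair. Remove those values from S, T, U, Z.
U and W share exactly the 2 values {6, 16}; by pigeonhole those values go to them, so strike 6, 16 from S, Y.
Y has just one choice, so Y = 20. Eliminate 20 elsewhere: Z.
Z's domain is down to {18}, so Z = 18. Strike 18 from S.
So S = 10.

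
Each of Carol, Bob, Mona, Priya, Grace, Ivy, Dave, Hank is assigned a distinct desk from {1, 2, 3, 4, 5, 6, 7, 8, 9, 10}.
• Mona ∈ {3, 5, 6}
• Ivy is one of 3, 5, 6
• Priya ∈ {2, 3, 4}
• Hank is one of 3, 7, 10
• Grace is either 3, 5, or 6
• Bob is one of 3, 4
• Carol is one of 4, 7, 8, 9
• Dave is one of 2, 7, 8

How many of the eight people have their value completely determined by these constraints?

Mona, Grace, Ivy between them cover only {3, 5, 6} — a naked triple. Remove those values from Bob, Priya, Hank.
Bob's domain is down to {4}, so Bob = 4. So Carol, Priya can't be 4.
Priya's domain is down to {2}, so Priya = 2. Eliminate 2 elsewhere: Dave.
Determined: Bob=4, Priya=2. The other people each still have more than one consistent value. That makes 2.

2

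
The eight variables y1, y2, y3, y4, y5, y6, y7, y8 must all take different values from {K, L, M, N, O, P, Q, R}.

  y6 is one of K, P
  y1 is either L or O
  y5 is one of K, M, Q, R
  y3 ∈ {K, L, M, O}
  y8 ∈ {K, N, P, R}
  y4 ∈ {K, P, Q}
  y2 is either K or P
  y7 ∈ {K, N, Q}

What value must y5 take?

y2 and y6 share exactly the 2 values {K, P}; by pigeonhole those values go to them, so strike K, P from y3, y4, y5, y7, y8.
y4's domain is down to {Q}, so y4 = Q. Eliminate Q elsewhere: y5, y7.
y7's domain is down to {N}, so y7 = N. So y8 can't be N.
That leaves y8 = R. Strike R from y5.
So y5 = M.

M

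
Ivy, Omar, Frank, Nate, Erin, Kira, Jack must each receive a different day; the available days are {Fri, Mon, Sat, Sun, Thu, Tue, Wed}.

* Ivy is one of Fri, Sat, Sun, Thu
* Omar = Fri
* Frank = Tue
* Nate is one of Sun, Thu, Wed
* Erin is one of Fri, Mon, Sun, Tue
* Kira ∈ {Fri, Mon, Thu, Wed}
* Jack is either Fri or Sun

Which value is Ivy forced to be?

Omar must be Fri (only option left). Eliminate Fri elsewhere: Ivy, Erin, Kira, Jack.
Frank must be Tue (only option left). Strike Tue from Erin.
Jack must be Sun (only option left). So Ivy, Nate, Erin can't be Sun.
That leaves Erin = Mon. Strike Mon from Kira.
Among the 3 still-open variables, Sat fits only Ivy (and all 3 values in {Sat, Thu, Wed} must be used), so Ivy = Sat.

Sat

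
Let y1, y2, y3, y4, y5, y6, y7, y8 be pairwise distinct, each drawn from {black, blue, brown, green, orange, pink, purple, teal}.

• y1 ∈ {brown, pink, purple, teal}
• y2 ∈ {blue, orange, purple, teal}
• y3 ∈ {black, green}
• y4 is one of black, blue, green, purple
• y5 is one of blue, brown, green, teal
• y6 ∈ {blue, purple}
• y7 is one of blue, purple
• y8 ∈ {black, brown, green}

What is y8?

brown

The 8 variables draw from only 8 values {black, blue, brown, green, orange, pink, purple, teal}, so each is used; only y2 can be orange, hence y2 = orange.
The 7 still-open variables together cover exactly {black, blue, brown, green, pink, purple, teal} — 7 values for 7 variables — and pink appears only in y1's list, so y1 = pink.
The 6 still-open variables draw from only 6 values {black, blue, brown, green, purple, teal}, so each is used; only y5 can be teal, hence y5 = teal.
Among the 5 still-open variables, brown fits only y8 (and all 5 values in {black, blue, brown, green, purple} must be used), so y8 = brown.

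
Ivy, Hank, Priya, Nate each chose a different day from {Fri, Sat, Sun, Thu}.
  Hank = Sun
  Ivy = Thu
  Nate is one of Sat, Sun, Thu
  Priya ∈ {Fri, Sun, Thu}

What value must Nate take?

Ivy has just one choice, so Ivy = Thu. Remove Thu from Priya, Nate.
That leaves Hank = Sun. Remove Sun from Priya, Nate.
So Nate = Sat.

Sat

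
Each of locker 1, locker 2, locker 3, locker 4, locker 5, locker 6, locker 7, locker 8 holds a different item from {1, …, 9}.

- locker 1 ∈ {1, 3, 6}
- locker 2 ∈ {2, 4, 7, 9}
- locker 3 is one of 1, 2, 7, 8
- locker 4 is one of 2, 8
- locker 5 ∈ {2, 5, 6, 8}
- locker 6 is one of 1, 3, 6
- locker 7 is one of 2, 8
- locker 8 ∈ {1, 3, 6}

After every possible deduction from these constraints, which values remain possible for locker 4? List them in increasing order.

locker 4 and locker 7 between them cover only {2, 8} — a naked pair. Remove those values from locker 2, locker 3, locker 5.
locker 1, locker 6, locker 8 share exactly the 3 values {1, 3, 6}; by pigeonhole those values go to them, so strike 1, 3, 6 from locker 3, locker 5.
locker 3 has just one choice, so locker 3 = 7. Eliminate 7 elsewhere: locker 2.
That leaves locker 5 = 5.
No further eliminations apply; locker 4 can still be any of 2, 8.

2, 8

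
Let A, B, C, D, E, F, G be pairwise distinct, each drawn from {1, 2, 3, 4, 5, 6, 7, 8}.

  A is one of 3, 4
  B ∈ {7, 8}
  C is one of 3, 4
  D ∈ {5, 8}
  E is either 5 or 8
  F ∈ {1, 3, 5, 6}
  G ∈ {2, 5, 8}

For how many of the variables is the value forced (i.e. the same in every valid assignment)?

A and C between them cover only {3, 4} — a naked pair. Remove those values from F.
The 2 variables D and E are confined to {5, 8}, which locks those values in; drop them from B, F, G.
B must be 7 (only option left).
That leaves G = 2.
Determined: B=7, G=2. The other variables each still have more than one consistent value. That makes 2.

2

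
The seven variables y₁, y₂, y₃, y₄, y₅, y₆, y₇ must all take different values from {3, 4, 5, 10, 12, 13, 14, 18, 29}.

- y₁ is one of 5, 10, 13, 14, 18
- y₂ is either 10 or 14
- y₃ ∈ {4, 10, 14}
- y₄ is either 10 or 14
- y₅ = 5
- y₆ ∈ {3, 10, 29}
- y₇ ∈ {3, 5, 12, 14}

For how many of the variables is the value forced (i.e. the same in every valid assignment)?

y₅ has just one choice, so y₅ = 5. Strike 5 from y₁, y₇.
y₂ and y₄ between them cover only {10, 14} — a naked pair. Remove those values from y₁, y₃, y₆, y₇.
y₃'s domain is down to {4}, so y₃ = 4.
Determined: y₃=4, y₅=5. The other variables each still have more than one consistent value. That makes 2.

2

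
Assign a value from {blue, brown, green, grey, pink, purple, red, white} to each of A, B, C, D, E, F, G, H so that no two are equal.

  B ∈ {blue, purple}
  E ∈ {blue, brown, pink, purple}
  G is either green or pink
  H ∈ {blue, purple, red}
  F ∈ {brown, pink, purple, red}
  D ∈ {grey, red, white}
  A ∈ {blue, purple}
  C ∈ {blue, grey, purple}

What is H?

The 8 variables together cover exactly {blue, brown, green, grey, pink, purple, red, white} — 8 values for 8 variables — and green appears only in G's list, so G = green.
The 7 still-open variables draw from only 7 values {blue, brown, grey, pink, purple, red, white}, so each is used; only D can be white, hence D = white.
The 6 still-open variables together cover exactly {blue, brown, grey, pink, purple, red} — 6 values for 6 variables — and grey appears only in C's list, so C = grey.
A and B between them cover only {blue, purple} — a naked pair. Remove those values from E, F, H.
So H = red.

red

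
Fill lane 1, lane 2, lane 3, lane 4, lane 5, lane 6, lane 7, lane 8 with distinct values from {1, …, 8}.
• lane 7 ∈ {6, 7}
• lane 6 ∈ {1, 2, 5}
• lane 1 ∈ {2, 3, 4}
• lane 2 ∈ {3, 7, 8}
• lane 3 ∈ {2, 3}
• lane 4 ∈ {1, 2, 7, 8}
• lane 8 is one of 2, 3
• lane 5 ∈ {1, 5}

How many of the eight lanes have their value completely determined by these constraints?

2

The 8 variables draw from only 8 values {1, 2, 3, 4, 5, 6, 7, 8}, so each is used; only lane 1 can be 4, hence lane 1 = 4.
The 7 still-open variables draw from only 7 values {1, 2, 3, 5, 6, 7, 8}, so each is used; only lane 7 can be 6, hence lane 7 = 6.
The 2 variables lane 3 and lane 8 are confined to {2, 3}, which locks those values in; drop them from lane 2, lane 4, lane 6.
lane 5 and lane 6 share exactly the 2 values {1, 5}; by pigeonhole those values go to them, so strike 1, 5 from lane 4.
Determined: lane 1=4, lane 7=6. The other lanes each still have more than one consistent value. That makes 2.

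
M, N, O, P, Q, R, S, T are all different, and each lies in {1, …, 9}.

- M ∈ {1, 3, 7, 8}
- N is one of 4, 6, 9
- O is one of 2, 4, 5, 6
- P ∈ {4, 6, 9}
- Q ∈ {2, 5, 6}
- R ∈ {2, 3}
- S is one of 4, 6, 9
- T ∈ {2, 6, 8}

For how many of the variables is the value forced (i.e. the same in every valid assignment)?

The 3 variables N, P, S are confined to {4, 6, 9}, which locks those values in; drop them from O, Q, T.
O and Q between them cover only {2, 5} — a naked pair. Remove those values from R, T.
R must be 3 (only option left). Eliminate 3 elsewhere: M.
T has just one choice, so T = 8. Strike 8 from M.
Determined: R=3, T=8. The other variables each still have more than one consistent value. That makes 2.

2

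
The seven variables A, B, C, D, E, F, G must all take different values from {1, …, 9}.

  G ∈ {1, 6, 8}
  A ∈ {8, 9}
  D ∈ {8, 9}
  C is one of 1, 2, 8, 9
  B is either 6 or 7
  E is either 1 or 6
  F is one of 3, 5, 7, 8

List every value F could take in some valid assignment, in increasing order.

The 2 variables A and D are confined to {8, 9}, which locks those values in; drop them from C, F, G.
E and G share exactly the 2 values {1, 6}; by pigeonhole those values go to them, so strike 1, 6 from B, C.
That leaves B = 7. So F can't be 7.
C's domain is down to {2}, so C = 2.
No further eliminations apply; F can still be any of 3, 5.

3, 5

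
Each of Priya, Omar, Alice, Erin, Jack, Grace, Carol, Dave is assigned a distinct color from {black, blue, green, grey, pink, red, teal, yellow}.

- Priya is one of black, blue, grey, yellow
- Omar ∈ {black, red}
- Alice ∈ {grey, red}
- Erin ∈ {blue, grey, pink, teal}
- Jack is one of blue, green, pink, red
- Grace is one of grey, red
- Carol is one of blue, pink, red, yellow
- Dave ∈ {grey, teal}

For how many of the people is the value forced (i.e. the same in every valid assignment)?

3

The 8 variables draw from only 8 values {black, blue, green, grey, pink, red, teal, yellow}, so each is used; only Jack can be green, hence Jack = green.
Alice and Grace share exactly the 2 values {grey, red}; by pigeonhole those values go to them, so strike grey, red from Priya, Omar, Erin, Carol, Dave.
Omar's domain is down to {black}, so Omar = black. Remove black from Priya.
Dave must be teal (only option left). So Erin can't be teal.
Determined: Omar=black, Jack=green, Dave=teal. The other people each still have more than one consistent value. That makes 3.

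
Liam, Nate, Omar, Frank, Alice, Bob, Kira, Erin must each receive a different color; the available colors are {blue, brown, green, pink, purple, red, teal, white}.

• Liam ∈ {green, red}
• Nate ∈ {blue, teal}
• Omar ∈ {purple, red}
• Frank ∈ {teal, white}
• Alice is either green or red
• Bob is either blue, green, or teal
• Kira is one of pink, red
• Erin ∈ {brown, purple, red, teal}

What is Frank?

Among the 8 variables, brown fits only Erin (and all 8 values in {blue, brown, green, pink, purple, red, teal, white} must be used), so Erin = brown.
Among the 7 still-open variables, pink fits only Kira (and all 7 values in {blue, green, pink, purple, red, teal, white} must be used), so Kira = pink.
Among the 6 still-open variables, purple fits only Omar (and all 6 values in {blue, green, purple, red, teal, white} must be used), so Omar = purple.
The 5 still-open variables together cover exactly {blue, green, red, teal, white} — 5 values for 5 variables — and white appears only in Frank's list, so Frank = white.

white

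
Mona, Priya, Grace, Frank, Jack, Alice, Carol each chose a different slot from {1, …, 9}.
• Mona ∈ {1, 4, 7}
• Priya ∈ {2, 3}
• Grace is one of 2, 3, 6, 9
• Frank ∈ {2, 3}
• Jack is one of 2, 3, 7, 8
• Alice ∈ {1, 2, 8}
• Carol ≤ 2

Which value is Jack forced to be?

7

Priya and Frank share exactly the 2 values {2, 3}; by pigeonhole those values go to them, so strike 2, 3 from Grace, Jack, Alice, Carol.
That leaves Carol = 1. Strike 1 from Mona, Alice.
That leaves Alice = 8. Strike 8 from Jack.
So Jack = 7.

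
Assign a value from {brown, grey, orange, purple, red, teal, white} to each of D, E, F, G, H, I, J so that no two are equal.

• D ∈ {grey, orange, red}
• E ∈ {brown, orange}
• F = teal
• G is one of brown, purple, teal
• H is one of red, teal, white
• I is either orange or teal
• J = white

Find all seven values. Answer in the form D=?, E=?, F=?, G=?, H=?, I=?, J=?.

F has just one choice, so F = teal. So G, H, I can't be teal.
I must be orange (only option left). Remove orange from D, E.
J's domain is down to {white}, so J = white. Strike white from H.
E has just one choice, so E = brown. Strike brown from G.
G must be purple (only option left).
H must be red (only option left). Remove red from D.
D's domain is down to {grey}, so D = grey.

D=grey, E=brown, F=teal, G=purple, H=red, I=orange, J=white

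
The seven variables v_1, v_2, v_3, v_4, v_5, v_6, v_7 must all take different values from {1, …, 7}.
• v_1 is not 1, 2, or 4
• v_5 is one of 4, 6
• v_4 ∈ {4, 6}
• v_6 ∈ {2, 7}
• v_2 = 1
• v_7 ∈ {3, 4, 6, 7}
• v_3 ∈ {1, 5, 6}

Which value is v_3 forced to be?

5

v_2's domain is down to {1}, so v_2 = 1. Remove 1 from v_3.
The 6 still-open variables together cover exactly {2, 3, 4, 5, 6, 7} — 6 values for 6 variables — and 2 appears only in v_6's list, so v_6 = 2.
The 2 variables v_4 and v_5 are confined to {4, 6}, which locks those values in; drop them from v_1, v_3, v_7.
So v_3 = 5.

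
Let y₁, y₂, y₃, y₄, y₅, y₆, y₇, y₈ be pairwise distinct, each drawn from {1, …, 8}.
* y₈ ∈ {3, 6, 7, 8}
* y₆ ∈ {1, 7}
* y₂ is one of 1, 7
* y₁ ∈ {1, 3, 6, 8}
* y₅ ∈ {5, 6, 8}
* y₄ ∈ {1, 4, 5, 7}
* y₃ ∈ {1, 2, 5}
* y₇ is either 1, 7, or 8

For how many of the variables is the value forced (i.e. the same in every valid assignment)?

The 8 variables draw from only 8 values {1, 2, 3, 4, 5, 6, 7, 8}, so each is used; only y₃ can be 2, hence y₃ = 2.
The 7 still-open variables together cover exactly {1, 3, 4, 5, 6, 7, 8} — 7 values for 7 variables — and 4 appears only in y₄'s list, so y₄ = 4.
The 6 still-open variables draw from only 6 values {1, 3, 5, 6, 7, 8}, so each is used; only y₅ can be 5, hence y₅ = 5.
y₂ and y₆ between them cover only {1, 7} — a naked pair. Remove those values from y₁, y₇, y₈.
y₇'s domain is down to {8}, so y₇ = 8. So y₁, y₈ can't be 8.
Determined: y₃=2, y₄=4, y₅=5, y₇=8. The other variables each still have more than one consistent value. That makes 4.

4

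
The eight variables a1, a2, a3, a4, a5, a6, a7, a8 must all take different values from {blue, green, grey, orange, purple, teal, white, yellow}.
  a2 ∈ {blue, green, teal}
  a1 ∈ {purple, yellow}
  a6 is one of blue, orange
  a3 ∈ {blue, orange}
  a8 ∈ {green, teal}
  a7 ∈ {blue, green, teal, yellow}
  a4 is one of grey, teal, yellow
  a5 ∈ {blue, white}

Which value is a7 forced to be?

yellow

Among the 8 variables, grey fits only a4 (and all 8 values in {blue, green, grey, orange, purple, teal, white, yellow} must be used), so a4 = grey.
The 7 still-open variables draw from only 7 values {blue, green, orange, purple, teal, white, yellow}, so each is used; only a1 can be purple, hence a1 = purple.
Among the 6 still-open variables, white fits only a5 (and all 6 values in {blue, green, orange, teal, white, yellow} must be used), so a5 = white.
The 5 still-open variables draw from only 5 values {blue, green, orange, teal, yellow}, so each is used; only a7 can be yellow, hence a7 = yellow.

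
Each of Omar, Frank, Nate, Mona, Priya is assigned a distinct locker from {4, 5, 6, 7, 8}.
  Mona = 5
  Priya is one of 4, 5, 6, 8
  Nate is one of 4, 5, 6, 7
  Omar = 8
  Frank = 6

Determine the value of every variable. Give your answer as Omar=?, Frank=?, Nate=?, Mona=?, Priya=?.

Omar=8, Frank=6, Nate=7, Mona=5, Priya=4

Omar's domain is down to {8}, so Omar = 8. Eliminate 8 elsewhere: Priya.
Frank has just one choice, so Frank = 6. Strike 6 from Nate, Priya.
That leaves Mona = 5. Eliminate 5 elsewhere: Nate, Priya.
Priya's domain is down to {4}, so Priya = 4. Remove 4 from Nate.
Nate's domain is down to {7}, so Nate = 7.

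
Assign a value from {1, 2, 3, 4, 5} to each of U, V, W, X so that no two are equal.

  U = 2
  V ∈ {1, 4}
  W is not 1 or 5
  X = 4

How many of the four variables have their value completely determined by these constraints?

U's domain is down to {2}, so U = 2. Remove 2 from W.
X's domain is down to {4}, so X = 4. Strike 4 from V, W.
V has just one choice, so V = 1.
W's domain is down to {3}, so W = 3.
Every variable is fixed: U=2, V=1, W=3, X=4. That makes 4.

4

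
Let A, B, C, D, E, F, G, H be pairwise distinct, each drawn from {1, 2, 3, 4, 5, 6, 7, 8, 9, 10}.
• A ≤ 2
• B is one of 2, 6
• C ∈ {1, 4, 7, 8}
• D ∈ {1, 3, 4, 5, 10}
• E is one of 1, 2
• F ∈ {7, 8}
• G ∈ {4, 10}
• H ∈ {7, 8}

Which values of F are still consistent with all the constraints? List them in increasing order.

A and E between them cover only {1, 2} — a naked pair. Remove those values from B, C, D.
That leaves B = 6.
The 2 variables F and H are confined to {7, 8}, which locks those values in; drop them from C.
C's domain is down to {4}, so C = 4. Strike 4 from D, G.
That leaves G = 10. Strike 10 from D.
No further eliminations apply; F can still be any of 7, 8.

7, 8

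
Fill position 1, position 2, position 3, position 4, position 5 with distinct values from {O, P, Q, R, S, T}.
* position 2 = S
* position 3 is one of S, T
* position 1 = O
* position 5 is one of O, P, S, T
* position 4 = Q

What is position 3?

T

position 1 has just one choice, so position 1 = O. Strike O from position 5.
position 2's domain is down to {S}, so position 2 = S. Strike S from position 3, position 5.
So position 3 = T.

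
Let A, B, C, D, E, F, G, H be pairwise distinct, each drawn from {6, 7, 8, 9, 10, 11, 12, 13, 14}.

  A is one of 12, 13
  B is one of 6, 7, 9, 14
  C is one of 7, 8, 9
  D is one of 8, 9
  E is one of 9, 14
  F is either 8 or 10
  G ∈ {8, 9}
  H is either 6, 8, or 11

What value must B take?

D and G between them cover only {8, 9} — a naked pair. Remove those values from B, C, E, F, H.
That leaves C = 7. So B can't be 7.
That leaves E = 14. So B can't be 14.
So B = 6.

6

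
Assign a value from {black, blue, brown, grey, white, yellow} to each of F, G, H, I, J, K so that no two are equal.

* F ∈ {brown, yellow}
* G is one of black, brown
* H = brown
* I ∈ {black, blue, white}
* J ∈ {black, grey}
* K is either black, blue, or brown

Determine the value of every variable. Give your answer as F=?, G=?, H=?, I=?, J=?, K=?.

H has just one choice, so H = brown. So F, G, K can't be brown.
F's domain is down to {yellow}, so F = yellow.
G has just one choice, so G = black. So I, J, K can't be black.
J's domain is down to {grey}, so J = grey.
K must be blue (only option left). Eliminate blue elsewhere: I.
I's domain is down to {white}, so I = white.

F=yellow, G=black, H=brown, I=white, J=grey, K=blue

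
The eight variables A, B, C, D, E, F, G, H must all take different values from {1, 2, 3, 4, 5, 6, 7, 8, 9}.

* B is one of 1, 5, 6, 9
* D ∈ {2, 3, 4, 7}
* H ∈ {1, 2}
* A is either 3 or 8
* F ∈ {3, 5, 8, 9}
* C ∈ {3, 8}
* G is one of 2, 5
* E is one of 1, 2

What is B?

6

A and C share exactly the 2 values {3, 8}; by pigeonhole those values go to them, so strike 3, 8 from D, F.
E and H share exactly the 2 values {1, 2}; by pigeonhole those values go to them, so strike 1, 2 from B, D, G.
G has just one choice, so G = 5. So B, F can't be 5.
F's domain is down to {9}, so F = 9. Strike 9 from B.
So B = 6.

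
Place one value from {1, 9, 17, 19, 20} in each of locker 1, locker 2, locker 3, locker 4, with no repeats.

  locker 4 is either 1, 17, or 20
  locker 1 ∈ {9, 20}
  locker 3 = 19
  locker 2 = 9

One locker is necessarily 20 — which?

locker 2 must be 9 (only option left). So locker 1 can't be 9.
So 20 goes to locker 1.

locker 1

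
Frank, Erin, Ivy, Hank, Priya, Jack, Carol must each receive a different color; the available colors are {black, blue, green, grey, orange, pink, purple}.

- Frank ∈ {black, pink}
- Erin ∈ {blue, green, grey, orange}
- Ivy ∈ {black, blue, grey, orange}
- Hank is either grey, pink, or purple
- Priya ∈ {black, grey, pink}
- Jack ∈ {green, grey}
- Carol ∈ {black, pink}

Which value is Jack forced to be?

green

Among the 7 variables, purple fits only Hank (and all 7 values in {black, blue, green, grey, orange, pink, purple} must be used), so Hank = purple.
Frank and Carol share exactly the 2 values {black, pink}; by pigeonhole those values go to them, so strike black, pink from Ivy, Priya.
Priya's domain is down to {grey}, so Priya = grey. So Erin, Ivy, Jack can't be grey.
So Jack = green.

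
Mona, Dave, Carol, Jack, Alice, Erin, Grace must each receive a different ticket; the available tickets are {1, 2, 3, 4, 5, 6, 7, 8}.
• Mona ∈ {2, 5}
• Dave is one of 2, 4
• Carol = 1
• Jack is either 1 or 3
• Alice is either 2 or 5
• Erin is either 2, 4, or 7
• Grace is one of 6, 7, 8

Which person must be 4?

Dave

Carol has just one choice, so Carol = 1. Eliminate 1 elsewhere: Jack.
Jack has just one choice, so Jack = 3.
Mona and Alice between them cover only {2, 5} — a naked pair. Remove those values from Dave, Erin.
So 4 goes to Dave.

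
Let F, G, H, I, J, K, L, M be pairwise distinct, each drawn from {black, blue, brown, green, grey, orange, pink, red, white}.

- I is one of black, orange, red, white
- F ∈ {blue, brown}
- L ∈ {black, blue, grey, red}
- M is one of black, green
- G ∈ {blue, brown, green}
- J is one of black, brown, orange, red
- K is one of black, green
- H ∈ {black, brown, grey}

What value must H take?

The 8 variables draw from only 8 values {black, blue, brown, green, grey, orange, red, white}, so each is used; only I can be white, hence I = white.
The 7 still-open variables draw from only 7 values {black, blue, brown, green, grey, orange, red}, so each is used; only J can be orange, hence J = orange.
Among the 6 still-open variables, red fits only L (and all 6 values in {black, blue, brown, green, grey, red} must be used), so L = red.
Among the 5 still-open variables, grey fits only H (and all 5 values in {black, blue, brown, green, grey} must be used), so H = grey.

grey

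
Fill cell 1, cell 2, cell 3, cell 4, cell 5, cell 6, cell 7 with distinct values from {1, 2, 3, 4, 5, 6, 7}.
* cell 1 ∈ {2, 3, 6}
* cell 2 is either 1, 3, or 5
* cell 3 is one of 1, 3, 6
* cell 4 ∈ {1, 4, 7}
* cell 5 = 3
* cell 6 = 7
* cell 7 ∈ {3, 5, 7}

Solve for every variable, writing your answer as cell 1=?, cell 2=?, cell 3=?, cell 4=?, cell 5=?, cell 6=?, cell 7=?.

cell 1=2, cell 2=1, cell 3=6, cell 4=4, cell 5=3, cell 6=7, cell 7=5

cell 5 must be 3 (only option left). So cell 1, cell 2, cell 3, cell 7 can't be 3.
cell 6 has just one choice, so cell 6 = 7. Strike 7 from cell 4, cell 7.
cell 7 has just one choice, so cell 7 = 5. Eliminate 5 elsewhere: cell 2.
cell 2 has just one choice, so cell 2 = 1. Eliminate 1 elsewhere: cell 3, cell 4.
cell 3 has just one choice, so cell 3 = 6. Remove 6 from cell 1.
cell 4 must be 4 (only option left).
That leaves cell 1 = 2.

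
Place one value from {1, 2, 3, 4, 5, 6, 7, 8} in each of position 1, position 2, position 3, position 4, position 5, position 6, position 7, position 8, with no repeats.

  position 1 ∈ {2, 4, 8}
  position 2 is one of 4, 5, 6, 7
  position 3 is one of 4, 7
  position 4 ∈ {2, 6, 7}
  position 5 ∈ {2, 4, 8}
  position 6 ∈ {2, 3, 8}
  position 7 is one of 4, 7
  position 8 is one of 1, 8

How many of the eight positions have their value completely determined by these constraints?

4

The 8 variables draw from only 8 values {1, 2, 3, 4, 5, 6, 7, 8}, so each is used; only position 8 can be 1, hence position 8 = 1.
The 7 still-open variables together cover exactly {2, 3, 4, 5, 6, 7, 8} — 7 values for 7 variables — and 3 appears only in position 6's list, so position 6 = 3.
Among the 6 still-open variables, 5 fits only position 2 (and all 6 values in {2, 4, 5, 6, 7, 8} must be used), so position 2 = 5.
Among the 5 still-open variables, 6 fits only position 4 (and all 5 values in {2, 4, 6, 7, 8} must be used), so position 4 = 6.
The 2 variables position 3 and position 7 are confined to {4, 7}, which locks those values in; drop them from position 1, position 5.
Determined: position 2=5, position 4=6, position 6=3, position 8=1. The other positions each still have more than one consistent value. That makes 4.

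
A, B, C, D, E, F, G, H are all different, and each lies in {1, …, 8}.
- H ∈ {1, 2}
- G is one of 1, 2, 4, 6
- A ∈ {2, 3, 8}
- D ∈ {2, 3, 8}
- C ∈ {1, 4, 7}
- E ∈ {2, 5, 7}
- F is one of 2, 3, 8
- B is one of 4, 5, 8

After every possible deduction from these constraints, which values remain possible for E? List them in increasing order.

5, 7

The 8 variables draw from only 8 values {1, 2, 3, 4, 5, 6, 7, 8}, so each is used; only G can be 6, hence G = 6.
A, D, F between them cover only {2, 3, 8} — a naked triple. Remove those values from B, E, H.
H's domain is down to {1}, so H = 1. So C can't be 1.
No further eliminations apply; E can still be any of 5, 7.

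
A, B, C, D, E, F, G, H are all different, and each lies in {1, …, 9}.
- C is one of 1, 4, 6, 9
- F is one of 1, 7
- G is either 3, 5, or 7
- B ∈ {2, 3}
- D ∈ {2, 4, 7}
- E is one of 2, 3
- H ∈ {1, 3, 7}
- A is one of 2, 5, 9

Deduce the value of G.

The 8 variables together cover exactly {1, 2, 3, 4, 5, 6, 7, 9} — 8 values for 8 variables — and 6 appears only in C's list, so C = 6.
The 7 still-open variables draw from only 7 values {1, 2, 3, 4, 5, 7, 9}, so each is used; only D can be 4, hence D = 4.
The 6 still-open variables together cover exactly {1, 2, 3, 5, 7, 9} — 6 values for 6 variables — and 9 appears only in A's list, so A = 9.
Among the 5 still-open variables, 5 fits only G (and all 5 values in {1, 2, 3, 5, 7} must be used), so G = 5.

5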